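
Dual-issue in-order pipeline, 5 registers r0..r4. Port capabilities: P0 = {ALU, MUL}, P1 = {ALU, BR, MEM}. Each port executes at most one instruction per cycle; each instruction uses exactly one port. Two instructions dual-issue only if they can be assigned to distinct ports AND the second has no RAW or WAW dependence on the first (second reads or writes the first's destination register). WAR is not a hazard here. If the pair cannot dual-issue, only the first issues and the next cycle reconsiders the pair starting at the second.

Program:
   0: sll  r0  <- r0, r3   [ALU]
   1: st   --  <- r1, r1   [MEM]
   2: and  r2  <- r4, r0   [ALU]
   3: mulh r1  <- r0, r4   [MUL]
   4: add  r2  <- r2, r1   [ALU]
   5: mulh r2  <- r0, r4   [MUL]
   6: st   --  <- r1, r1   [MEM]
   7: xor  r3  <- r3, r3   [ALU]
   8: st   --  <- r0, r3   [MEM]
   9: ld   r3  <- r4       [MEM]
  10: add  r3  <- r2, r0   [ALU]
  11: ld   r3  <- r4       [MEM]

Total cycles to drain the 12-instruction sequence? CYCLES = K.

CYCLES = 9

  cy0 -> i0/i1 (sll.ALU/st.MEM) dual
  cy1 -> i2/i3 (and.ALU/mulh.MUL) dual
  cy2 -> i4 (add.ALU) WAW r2
  cy3 -> i5/i6 (mulh.MUL/st.MEM) dual
  cy4 -> i7 (xor.ALU) RAW r3
  cy5 -> i8 (st.MEM) no-port MEM/MEM
  cy6 -> i9 (ld.MEM) WAW r3
  cy7 -> i10 (add.ALU) WAW r3
  cy8 -> i11 (ld.MEM) tail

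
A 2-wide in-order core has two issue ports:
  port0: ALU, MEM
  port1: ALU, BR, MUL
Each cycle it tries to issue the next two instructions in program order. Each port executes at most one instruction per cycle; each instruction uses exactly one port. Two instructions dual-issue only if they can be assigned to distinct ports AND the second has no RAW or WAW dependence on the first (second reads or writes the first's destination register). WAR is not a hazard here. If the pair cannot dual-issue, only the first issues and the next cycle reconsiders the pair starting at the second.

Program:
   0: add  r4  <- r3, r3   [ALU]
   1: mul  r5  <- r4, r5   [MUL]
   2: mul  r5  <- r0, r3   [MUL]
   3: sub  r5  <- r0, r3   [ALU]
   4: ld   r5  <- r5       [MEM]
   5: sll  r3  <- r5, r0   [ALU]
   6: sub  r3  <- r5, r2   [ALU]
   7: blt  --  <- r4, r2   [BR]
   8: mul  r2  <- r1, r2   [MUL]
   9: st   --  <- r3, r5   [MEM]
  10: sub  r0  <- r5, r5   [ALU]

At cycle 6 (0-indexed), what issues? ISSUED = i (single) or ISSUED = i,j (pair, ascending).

c0: i0 add  RAW r4
c1: i1 mul  no-port MUL/MUL
c2: i2 mul  WAW r5
c3: i3 sub  RAW+WAW r5
c4: i4 ld  RAW r5
c5: i5 sll  WAW r3
c6: i6&i7 sub;blt  dual
c7: i8&i9 mul;st  dual
c8: i10 sub  tail

ISSUED = 6,7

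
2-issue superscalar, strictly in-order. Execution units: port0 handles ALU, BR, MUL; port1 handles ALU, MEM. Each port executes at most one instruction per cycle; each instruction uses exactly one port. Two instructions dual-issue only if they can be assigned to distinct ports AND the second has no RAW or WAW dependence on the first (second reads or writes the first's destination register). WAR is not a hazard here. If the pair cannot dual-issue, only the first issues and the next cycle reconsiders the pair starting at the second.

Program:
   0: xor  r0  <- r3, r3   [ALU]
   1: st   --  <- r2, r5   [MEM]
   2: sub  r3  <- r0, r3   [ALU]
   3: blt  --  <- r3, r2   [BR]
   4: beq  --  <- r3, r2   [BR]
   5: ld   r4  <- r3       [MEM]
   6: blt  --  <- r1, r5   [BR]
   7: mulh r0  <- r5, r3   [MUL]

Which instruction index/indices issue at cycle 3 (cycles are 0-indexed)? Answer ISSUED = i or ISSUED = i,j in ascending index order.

ISSUED = 4,5

  cy0 -> i0+i1 (xor.ALU+st.MEM) dual
  cy1 -> i2 (sub.ALU) RAW r3
  cy2 -> i3 (blt.BR) no-port BR/BR
  cy3 -> i4+i5 (beq.BR+ld.MEM) dual
  cy4 -> i6 (blt.BR) no-port BR/MUL
  cy5 -> i7 (mulh.MUL) tail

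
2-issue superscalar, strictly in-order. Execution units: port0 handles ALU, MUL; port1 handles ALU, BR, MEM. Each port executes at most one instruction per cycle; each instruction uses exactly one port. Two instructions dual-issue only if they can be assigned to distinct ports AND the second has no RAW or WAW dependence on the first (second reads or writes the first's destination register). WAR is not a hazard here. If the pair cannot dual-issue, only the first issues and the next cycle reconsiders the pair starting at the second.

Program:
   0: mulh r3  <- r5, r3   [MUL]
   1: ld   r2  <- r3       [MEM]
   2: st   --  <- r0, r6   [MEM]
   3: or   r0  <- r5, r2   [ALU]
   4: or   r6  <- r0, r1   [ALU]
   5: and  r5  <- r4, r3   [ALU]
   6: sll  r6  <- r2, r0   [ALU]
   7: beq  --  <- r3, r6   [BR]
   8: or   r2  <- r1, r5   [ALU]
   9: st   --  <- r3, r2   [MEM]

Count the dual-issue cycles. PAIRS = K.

PAIRS = 3

  cy0 -> i0 (mulh.MUL) RAW r3
  cy1 -> i1 (ld.MEM) no-port MEM/MEM
  cy2 -> i2,i3 (st.MEM/or.ALU) dual
  cy3 -> i4,i5 (or.ALU/and.ALU) dual
  cy4 -> i6 (sll.ALU) RAW r6
  cy5 -> i7,i8 (beq.BR/or.ALU) dual
  cy6 -> i9 (st.MEM) tail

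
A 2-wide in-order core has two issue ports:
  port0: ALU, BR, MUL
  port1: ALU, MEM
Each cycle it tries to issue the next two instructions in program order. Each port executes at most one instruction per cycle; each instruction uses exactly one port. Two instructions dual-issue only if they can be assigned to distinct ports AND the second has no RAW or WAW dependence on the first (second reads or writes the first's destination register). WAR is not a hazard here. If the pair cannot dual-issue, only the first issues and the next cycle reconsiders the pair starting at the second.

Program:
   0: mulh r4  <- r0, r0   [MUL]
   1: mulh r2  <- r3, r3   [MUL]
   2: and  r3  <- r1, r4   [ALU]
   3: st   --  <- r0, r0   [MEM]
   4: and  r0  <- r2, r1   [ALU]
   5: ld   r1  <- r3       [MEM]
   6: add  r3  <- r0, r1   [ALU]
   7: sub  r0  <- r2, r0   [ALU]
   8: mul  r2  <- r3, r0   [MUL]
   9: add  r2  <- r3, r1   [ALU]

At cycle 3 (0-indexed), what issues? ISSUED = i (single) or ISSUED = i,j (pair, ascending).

t=0 i0:mulh.MUL ; no-port MUL/MUL
t=1 i1/i2:mulh.MUL and.ALU ; pair
t=2 i3/i4:st.MEM and.ALU ; pair
t=3 i5:ld.MEM ; RAW r1
t=4 i6/i7:add.ALU sub.ALU ; pair
t=5 i8:mul.MUL ; WAW r2
t=6 i9:add.ALU ; tail

ISSUED = 5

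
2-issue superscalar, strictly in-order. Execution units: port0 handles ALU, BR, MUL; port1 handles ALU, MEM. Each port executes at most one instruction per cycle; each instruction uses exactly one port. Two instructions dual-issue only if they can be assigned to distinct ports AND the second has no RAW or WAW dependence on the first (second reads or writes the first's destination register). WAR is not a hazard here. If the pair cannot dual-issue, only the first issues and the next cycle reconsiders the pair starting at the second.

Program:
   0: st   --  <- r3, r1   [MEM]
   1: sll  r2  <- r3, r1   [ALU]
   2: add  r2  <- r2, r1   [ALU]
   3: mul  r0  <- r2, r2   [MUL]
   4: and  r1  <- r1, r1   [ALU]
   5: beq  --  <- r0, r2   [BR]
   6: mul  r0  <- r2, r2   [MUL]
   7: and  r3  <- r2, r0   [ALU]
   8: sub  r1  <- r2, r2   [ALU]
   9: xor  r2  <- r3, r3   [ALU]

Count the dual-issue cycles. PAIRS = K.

PAIRS = 3

c0: i0,i1 st.MEM sll.ALU  pair
c1: i2 add.ALU  RAW r2
c2: i3,i4 mul.MUL and.ALU  pair
c3: i5 beq.BR  no-port BR/MUL
c4: i6 mul.MUL  RAW r0
c5: i7,i8 and.ALU sub.ALU  pair
c6: i9 xor.ALU  tail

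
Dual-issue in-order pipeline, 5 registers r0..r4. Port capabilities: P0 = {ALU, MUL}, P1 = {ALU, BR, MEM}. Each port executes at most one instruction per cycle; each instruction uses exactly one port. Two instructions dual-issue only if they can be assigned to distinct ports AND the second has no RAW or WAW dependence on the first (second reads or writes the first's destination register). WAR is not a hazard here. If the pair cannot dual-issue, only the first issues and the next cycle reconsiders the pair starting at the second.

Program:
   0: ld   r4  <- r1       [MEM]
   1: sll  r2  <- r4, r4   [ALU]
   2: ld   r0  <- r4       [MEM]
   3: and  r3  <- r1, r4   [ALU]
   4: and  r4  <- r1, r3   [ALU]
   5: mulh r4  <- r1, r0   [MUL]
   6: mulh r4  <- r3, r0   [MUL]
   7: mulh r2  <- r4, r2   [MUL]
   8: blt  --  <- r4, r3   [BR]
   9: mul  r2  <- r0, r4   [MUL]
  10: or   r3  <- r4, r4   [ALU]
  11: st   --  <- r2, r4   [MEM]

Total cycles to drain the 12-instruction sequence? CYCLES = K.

c0: i0 ld  RAW r4
c1: i1/i2 sll/ld  dual
c2: i3 and  RAW r3
c3: i4 and  WAW r4
c4: i5 mulh  no-port MUL/MUL
c5: i6 mulh  no-port MUL/MUL
c6: i7/i8 mulh/blt  dual
c7: i9/i10 mul/or  dual
c8: i11 st  tail

CYCLES = 9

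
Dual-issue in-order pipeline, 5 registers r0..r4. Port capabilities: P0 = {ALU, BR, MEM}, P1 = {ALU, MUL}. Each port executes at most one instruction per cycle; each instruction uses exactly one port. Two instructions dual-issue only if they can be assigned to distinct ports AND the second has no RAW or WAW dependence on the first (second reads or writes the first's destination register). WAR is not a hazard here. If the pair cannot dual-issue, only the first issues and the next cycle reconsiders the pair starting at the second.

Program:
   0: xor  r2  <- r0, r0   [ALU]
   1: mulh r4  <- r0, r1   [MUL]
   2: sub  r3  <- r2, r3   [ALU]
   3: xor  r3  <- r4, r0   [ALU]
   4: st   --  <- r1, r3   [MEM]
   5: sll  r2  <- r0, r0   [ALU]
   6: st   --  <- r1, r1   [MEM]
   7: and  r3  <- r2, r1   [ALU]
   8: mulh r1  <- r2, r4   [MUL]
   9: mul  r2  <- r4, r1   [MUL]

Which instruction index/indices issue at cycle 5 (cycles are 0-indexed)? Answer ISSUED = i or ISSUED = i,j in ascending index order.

ISSUED = 8

t=0 i0,i1:xor/mulh ; dual
t=1 i2:sub ; WAW r3
t=2 i3:xor ; RAW r3
t=3 i4,i5:st/sll ; dual
t=4 i6,i7:st/and ; dual
t=5 i8:mulh ; no-port MUL/MUL
t=6 i9:mul ; tail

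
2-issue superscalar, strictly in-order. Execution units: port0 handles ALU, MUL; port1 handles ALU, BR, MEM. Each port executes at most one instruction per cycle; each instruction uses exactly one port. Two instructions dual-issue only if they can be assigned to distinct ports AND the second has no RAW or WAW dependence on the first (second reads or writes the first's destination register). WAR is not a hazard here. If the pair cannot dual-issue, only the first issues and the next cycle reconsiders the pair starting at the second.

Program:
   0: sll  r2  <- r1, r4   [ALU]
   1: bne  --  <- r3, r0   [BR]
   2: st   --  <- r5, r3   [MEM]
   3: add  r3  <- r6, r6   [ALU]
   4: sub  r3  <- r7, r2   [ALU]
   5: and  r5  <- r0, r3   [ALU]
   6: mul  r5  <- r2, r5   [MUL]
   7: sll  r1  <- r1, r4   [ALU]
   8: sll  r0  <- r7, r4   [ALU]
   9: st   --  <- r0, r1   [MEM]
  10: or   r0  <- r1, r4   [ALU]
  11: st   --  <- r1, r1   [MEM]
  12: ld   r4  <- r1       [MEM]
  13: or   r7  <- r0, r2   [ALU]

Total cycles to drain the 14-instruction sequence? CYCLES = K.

CYCLES = 9

0. sll.ALU/bne.BR @i0,i1  | pair
1. st.MEM/add.ALU @i2,i3  | pair
2. sub.ALU @i4  | RAW r3
3. and.ALU @i5  | RAW+WAW r5
4. mul.MUL/sll.ALU @i6,i7  | pair
5. sll.ALU @i8  | RAW r0
6. st.MEM/or.ALU @i9,i10  | pair
7. st.MEM @i11  | no-port MEM/MEM
8. ld.MEM/or.ALU @i12,i13  | pair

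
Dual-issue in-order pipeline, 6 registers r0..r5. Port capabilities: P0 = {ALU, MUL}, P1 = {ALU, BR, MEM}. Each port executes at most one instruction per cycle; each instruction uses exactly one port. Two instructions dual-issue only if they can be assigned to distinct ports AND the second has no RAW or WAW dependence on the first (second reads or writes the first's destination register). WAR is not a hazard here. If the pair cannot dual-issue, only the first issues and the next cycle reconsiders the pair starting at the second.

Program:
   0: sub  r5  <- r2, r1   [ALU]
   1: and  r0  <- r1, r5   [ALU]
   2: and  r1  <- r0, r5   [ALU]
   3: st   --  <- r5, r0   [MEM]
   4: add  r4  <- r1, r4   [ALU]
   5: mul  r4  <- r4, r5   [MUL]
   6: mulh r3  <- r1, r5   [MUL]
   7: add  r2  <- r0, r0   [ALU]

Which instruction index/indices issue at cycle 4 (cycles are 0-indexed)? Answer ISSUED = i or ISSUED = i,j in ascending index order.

0. sub.ALU @i0  | RAW r5
1. and.ALU @i1  | RAW r0
2. and.ALU+st.MEM @i2+i3  | pair
3. add.ALU @i4  | RAW+WAW r4
4. mul.MUL @i5  | no-port MUL/MUL
5. mulh.MUL+add.ALU @i6+i7  | pair

ISSUED = 5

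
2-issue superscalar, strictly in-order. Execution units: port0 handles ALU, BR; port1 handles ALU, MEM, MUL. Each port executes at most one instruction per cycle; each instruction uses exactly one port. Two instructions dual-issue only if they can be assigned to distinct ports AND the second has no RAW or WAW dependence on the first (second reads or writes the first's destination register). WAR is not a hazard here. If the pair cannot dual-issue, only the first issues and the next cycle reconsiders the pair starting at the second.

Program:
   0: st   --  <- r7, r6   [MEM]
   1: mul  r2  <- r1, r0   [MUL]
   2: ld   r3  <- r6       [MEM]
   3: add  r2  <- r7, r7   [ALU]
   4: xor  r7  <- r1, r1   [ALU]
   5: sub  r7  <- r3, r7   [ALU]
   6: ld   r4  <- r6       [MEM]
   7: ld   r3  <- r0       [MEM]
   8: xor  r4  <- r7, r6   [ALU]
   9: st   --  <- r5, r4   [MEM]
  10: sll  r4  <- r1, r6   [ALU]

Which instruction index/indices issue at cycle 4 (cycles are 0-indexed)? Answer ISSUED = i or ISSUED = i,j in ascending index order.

ISSUED = 5,6

[0] i0  st  -- no-port MEM/MUL
[1] i1  mul  -- no-port MUL/MEM
[2] i2&i3  ld/add  -- pair
[3] i4  xor  -- RAW+WAW r7
[4] i5&i6  sub/ld  -- pair
[5] i7&i8  ld/xor  -- pair
[6] i9&i10  st/sll  -- pair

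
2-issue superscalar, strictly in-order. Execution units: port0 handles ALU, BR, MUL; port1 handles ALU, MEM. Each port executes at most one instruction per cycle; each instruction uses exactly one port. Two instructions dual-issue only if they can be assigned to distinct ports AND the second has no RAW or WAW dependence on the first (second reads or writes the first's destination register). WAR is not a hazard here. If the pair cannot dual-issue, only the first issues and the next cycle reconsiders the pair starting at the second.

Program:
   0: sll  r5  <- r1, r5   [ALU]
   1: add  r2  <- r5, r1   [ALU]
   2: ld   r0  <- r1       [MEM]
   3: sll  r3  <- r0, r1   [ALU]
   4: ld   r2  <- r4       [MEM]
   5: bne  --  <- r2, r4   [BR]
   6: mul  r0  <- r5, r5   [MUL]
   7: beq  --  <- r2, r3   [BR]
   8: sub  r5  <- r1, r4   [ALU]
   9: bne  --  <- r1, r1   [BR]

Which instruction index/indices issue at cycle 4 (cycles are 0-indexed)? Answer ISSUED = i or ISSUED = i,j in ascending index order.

ISSUED = 6

[0] i0  sll  -- RAW r5
[1] i1+i2  add ld  -- dual
[2] i3+i4  sll ld  -- dual
[3] i5  bne  -- no-port BR/MUL
[4] i6  mul  -- no-port MUL/BR
[5] i7+i8  beq sub  -- dual
[6] i9  bne  -- tail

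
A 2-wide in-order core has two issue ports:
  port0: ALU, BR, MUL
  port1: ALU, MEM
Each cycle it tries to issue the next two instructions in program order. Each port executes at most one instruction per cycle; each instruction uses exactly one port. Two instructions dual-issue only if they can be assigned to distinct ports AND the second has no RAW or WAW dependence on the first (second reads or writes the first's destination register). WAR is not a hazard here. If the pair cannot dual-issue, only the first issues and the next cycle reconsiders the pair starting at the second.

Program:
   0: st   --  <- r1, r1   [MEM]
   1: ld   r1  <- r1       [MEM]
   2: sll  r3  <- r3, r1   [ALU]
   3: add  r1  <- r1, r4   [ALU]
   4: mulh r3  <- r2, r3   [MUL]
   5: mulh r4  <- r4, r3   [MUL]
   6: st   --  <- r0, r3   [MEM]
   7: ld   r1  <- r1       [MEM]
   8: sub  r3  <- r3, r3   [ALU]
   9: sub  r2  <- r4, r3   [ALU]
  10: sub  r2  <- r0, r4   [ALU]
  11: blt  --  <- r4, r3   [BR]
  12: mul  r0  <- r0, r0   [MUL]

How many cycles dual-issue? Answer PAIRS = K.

c0: i0 st.MEM  no-port MEM/MEM
c1: i1 ld.MEM  RAW r1
c2: i2,i3 sll.ALU/add.ALU  dual
c3: i4 mulh.MUL  no-port MUL/MUL
c4: i5,i6 mulh.MUL/st.MEM  dual
c5: i7,i8 ld.MEM/sub.ALU  dual
c6: i9 sub.ALU  WAW r2
c7: i10,i11 sub.ALU/blt.BR  dual
c8: i12 mul.MUL  tail

PAIRS = 4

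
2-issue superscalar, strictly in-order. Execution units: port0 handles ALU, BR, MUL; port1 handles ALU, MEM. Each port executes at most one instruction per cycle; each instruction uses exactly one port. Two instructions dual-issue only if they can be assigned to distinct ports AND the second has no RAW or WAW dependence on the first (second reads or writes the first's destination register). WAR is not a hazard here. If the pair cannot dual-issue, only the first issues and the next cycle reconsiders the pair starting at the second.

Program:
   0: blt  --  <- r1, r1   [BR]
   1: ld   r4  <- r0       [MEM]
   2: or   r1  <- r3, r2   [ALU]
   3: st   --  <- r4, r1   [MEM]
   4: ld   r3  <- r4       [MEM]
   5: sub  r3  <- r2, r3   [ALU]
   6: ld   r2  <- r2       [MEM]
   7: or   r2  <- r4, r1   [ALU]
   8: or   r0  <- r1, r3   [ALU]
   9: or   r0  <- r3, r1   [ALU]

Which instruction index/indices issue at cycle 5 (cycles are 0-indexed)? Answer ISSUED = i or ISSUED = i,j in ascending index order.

ISSUED = 7,8

0. blt.BR+ld.MEM @i0&i1  | 2-wide
1. or.ALU @i2  | RAW r1
2. st.MEM @i3  | no-port MEM/MEM
3. ld.MEM @i4  | RAW+WAW r3
4. sub.ALU+ld.MEM @i5&i6  | 2-wide
5. or.ALU+or.ALU @i7&i8  | 2-wide
6. or.ALU @i9  | tail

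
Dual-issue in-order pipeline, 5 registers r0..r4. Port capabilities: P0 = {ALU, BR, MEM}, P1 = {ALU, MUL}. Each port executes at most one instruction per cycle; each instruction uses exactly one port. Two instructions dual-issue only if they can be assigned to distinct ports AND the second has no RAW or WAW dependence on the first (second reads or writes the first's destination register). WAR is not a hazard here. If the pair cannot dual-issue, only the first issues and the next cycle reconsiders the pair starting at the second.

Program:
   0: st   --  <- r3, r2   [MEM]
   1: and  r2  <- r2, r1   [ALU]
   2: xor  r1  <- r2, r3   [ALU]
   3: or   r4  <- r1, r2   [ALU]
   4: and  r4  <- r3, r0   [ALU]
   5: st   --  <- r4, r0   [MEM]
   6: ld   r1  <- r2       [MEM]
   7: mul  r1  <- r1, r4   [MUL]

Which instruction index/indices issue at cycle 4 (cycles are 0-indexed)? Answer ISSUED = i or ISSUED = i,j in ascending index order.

ISSUED = 5

0. st.MEM;and.ALU @i0+i1  | dual
1. xor.ALU @i2  | RAW r1
2. or.ALU @i3  | WAW r4
3. and.ALU @i4  | RAW r4
4. st.MEM @i5  | no-port MEM/MEM
5. ld.MEM @i6  | RAW+WAW r1
6. mul.MUL @i7  | tail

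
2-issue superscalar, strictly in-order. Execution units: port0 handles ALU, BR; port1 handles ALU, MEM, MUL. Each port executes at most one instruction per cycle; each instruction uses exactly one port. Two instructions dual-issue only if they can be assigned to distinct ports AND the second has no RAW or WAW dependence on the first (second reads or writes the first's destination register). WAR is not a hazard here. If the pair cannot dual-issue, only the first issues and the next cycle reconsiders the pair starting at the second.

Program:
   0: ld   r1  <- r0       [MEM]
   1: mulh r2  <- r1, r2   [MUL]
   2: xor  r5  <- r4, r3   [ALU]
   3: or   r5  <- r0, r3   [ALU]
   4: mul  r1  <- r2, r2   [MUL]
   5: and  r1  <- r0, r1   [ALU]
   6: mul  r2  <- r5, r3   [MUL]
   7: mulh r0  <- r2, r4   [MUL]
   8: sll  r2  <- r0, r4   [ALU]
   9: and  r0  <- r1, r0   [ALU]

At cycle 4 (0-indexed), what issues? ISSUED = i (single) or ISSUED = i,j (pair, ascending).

ISSUED = 7

  cy0 -> i0 (ld) no-port MEM/MUL
  cy1 -> i1/i2 (mulh+xor) pair
  cy2 -> i3/i4 (or+mul) pair
  cy3 -> i5/i6 (and+mul) pair
  cy4 -> i7 (mulh) RAW r0
  cy5 -> i8/i9 (sll+and) pair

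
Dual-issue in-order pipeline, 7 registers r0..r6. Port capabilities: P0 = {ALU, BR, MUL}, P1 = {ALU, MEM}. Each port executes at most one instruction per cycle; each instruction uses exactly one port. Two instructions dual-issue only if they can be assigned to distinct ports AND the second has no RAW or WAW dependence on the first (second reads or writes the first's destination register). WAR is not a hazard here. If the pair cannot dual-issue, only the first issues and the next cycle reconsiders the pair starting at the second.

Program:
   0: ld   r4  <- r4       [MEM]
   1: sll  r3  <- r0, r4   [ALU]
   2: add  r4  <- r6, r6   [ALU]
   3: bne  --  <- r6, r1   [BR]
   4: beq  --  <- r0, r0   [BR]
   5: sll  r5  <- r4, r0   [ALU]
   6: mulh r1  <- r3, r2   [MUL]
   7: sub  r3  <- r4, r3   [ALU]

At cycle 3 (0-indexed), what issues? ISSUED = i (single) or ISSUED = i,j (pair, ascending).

t=0 i0:ld.MEM ; RAW r4
t=1 i1/i2:sll.ALU/add.ALU ; dual
t=2 i3:bne.BR ; no-port BR/BR
t=3 i4/i5:beq.BR/sll.ALU ; dual
t=4 i6/i7:mulh.MUL/sub.ALU ; dual

ISSUED = 4,5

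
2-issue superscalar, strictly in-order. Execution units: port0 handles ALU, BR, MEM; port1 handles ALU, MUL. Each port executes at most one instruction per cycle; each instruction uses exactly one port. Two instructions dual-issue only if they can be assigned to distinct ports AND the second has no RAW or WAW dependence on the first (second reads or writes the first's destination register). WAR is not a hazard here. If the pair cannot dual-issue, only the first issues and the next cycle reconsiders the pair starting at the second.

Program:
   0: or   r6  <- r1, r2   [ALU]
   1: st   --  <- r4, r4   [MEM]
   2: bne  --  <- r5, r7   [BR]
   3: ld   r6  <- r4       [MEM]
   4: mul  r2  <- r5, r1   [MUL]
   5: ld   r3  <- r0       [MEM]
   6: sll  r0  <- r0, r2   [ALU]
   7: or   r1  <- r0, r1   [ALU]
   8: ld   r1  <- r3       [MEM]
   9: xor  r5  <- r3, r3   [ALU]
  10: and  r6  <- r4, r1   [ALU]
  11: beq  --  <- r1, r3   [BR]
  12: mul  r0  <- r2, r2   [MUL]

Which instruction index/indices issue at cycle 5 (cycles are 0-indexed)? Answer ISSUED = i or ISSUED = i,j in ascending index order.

ISSUED = 8,9

  cy0 -> i0/i1 (or+st) dual
  cy1 -> i2 (bne) no-port BR/MEM
  cy2 -> i3/i4 (ld+mul) dual
  cy3 -> i5/i6 (ld+sll) dual
  cy4 -> i7 (or) WAW r1
  cy5 -> i8/i9 (ld+xor) dual
  cy6 -> i10/i11 (and+beq) dual
  cy7 -> i12 (mul) tail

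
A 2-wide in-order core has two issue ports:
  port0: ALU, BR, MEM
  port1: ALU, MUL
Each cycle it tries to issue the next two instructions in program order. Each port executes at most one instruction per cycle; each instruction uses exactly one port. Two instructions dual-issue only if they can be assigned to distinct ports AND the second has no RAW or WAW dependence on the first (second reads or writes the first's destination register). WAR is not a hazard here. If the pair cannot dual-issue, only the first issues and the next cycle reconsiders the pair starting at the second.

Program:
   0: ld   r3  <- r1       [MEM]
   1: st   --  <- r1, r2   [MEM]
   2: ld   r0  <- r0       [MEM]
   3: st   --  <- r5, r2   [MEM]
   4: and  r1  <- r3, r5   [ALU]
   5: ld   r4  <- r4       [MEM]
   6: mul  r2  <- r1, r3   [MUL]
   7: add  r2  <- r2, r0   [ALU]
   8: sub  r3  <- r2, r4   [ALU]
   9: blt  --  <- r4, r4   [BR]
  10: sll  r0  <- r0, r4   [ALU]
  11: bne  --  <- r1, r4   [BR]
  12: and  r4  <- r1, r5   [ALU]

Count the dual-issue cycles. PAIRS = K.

PAIRS = 4

#0 head=0: ld i0 no-port MEM/MEM
#1 head=1: st i1 no-port MEM/MEM
#2 head=2: ld i2 no-port MEM/MEM
#3 head=3: st+and i3/i4 pair
#4 head=5: ld+mul i5/i6 pair
#5 head=7: add i7 RAW r2
#6 head=8: sub+blt i8/i9 pair
#7 head=10: sll+bne i10/i11 pair
#8 head=12: and i12 tail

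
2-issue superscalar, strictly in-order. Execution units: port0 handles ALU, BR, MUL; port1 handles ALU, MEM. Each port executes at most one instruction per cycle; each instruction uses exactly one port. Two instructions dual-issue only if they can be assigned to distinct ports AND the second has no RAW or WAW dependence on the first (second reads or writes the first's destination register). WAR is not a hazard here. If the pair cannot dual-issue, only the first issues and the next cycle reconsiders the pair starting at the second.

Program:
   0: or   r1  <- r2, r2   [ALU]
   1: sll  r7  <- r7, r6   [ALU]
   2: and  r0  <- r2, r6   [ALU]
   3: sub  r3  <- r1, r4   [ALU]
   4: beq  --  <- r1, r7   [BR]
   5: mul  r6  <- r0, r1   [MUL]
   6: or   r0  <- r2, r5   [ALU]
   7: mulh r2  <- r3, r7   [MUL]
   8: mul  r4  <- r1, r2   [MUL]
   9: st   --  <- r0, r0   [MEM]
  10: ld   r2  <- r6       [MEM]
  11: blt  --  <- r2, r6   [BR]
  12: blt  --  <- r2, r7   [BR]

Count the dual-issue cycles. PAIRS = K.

#0 head=0: or;sll i0/i1 2-wide
#1 head=2: and;sub i2/i3 2-wide
#2 head=4: beq i4 no-port BR/MUL
#3 head=5: mul;or i5/i6 2-wide
#4 head=7: mulh i7 no-port MUL/MUL
#5 head=8: mul;st i8/i9 2-wide
#6 head=10: ld i10 RAW r2
#7 head=11: blt i11 no-port BR/BR
#8 head=12: blt i12 tail

PAIRS = 4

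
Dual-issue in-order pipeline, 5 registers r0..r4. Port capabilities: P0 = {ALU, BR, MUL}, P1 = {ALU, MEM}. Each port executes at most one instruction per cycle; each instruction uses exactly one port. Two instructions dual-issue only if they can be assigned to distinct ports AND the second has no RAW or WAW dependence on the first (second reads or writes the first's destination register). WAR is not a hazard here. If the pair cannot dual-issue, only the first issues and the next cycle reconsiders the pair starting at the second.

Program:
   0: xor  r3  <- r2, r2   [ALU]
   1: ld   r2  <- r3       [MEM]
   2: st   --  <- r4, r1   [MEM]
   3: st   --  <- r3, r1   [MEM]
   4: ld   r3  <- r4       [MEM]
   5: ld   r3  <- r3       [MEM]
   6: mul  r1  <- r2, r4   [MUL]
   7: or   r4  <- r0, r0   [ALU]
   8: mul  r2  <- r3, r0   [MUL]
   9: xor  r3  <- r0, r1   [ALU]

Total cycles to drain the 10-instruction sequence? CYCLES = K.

CYCLES = 8

  cy0 -> i0 (xor) RAW r3
  cy1 -> i1 (ld) no-port MEM/MEM
  cy2 -> i2 (st) no-port MEM/MEM
  cy3 -> i3 (st) no-port MEM/MEM
  cy4 -> i4 (ld) no-port MEM/MEM
  cy5 -> i5+i6 (ld;mul) 2-wide
  cy6 -> i7+i8 (or;mul) 2-wide
  cy7 -> i9 (xor) tail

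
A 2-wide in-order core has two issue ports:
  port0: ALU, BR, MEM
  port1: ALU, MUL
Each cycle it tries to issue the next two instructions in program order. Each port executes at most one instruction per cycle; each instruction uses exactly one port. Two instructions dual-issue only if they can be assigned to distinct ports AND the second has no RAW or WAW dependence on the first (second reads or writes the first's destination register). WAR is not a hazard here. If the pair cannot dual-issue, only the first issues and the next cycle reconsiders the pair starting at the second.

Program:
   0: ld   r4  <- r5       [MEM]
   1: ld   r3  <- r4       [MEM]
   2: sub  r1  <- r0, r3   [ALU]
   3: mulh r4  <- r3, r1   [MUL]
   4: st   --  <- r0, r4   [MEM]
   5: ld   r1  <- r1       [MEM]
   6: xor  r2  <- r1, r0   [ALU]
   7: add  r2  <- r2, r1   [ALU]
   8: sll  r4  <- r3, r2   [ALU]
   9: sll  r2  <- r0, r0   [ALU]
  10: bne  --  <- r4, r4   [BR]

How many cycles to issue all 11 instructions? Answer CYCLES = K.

0. ld @i0  | no-port MEM/MEM
1. ld @i1  | RAW r3
2. sub @i2  | RAW r1
3. mulh @i3  | RAW r4
4. st @i4  | no-port MEM/MEM
5. ld @i5  | RAW r1
6. xor @i6  | RAW+WAW r2
7. add @i7  | RAW r2
8. sll;sll @i8&i9  | dual
9. bne @i10  | tail

CYCLES = 10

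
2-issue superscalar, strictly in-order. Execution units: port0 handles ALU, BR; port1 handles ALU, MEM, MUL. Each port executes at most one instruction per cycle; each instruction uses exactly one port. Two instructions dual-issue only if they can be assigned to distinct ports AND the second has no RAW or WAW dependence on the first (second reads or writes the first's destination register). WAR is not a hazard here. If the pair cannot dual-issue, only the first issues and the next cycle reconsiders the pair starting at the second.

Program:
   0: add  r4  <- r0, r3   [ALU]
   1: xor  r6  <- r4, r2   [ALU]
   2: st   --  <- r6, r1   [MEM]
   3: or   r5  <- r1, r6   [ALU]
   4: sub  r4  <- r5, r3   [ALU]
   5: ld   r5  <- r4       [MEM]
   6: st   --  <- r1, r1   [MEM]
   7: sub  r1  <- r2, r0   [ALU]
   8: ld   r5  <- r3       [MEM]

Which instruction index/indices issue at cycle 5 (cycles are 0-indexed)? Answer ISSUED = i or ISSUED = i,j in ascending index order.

t=0 i0:add ; RAW r4
t=1 i1:xor ; RAW r6
t=2 i2,i3:st;or ; pair
t=3 i4:sub ; RAW r4
t=4 i5:ld ; no-port MEM/MEM
t=5 i6,i7:st;sub ; pair
t=6 i8:ld ; tail

ISSUED = 6,7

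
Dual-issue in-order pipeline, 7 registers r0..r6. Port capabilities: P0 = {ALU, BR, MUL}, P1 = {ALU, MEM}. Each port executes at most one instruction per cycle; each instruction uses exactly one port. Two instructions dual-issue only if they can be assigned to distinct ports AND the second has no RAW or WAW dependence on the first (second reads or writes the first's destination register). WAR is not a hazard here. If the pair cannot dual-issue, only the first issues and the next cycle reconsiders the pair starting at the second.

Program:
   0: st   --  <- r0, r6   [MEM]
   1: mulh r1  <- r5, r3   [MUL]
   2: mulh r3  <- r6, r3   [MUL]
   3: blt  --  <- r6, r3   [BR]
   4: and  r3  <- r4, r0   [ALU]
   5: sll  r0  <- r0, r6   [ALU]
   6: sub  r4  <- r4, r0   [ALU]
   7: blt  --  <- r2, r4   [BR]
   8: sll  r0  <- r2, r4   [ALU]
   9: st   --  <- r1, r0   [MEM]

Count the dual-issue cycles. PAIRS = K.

PAIRS = 3

c0: i0/i1 st.MEM mulh.MUL  2-wide
c1: i2 mulh.MUL  no-port MUL/BR
c2: i3/i4 blt.BR and.ALU  2-wide
c3: i5 sll.ALU  RAW r0
c4: i6 sub.ALU  RAW r4
c5: i7/i8 blt.BR sll.ALU  2-wide
c6: i9 st.MEM  tail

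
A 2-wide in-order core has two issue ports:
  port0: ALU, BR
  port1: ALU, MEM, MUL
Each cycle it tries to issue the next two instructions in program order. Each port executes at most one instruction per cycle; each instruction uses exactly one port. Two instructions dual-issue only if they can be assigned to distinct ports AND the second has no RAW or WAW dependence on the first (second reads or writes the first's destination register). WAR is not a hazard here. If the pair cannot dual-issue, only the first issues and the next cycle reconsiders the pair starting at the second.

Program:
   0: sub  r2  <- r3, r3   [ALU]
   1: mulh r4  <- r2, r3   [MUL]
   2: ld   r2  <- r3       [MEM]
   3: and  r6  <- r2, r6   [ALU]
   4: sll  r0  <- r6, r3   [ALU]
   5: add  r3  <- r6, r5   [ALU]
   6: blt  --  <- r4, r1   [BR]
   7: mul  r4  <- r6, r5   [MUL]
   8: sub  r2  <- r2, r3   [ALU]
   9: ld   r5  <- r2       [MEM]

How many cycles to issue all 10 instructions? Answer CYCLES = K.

0. sub.ALU @i0  | RAW r2
1. mulh.MUL @i1  | no-port MUL/MEM
2. ld.MEM @i2  | RAW r2
3. and.ALU @i3  | RAW r6
4. sll.ALU+add.ALU @i4+i5  | 2-wide
5. blt.BR+mul.MUL @i6+i7  | 2-wide
6. sub.ALU @i8  | RAW r2
7. ld.MEM @i9  | tail

CYCLES = 8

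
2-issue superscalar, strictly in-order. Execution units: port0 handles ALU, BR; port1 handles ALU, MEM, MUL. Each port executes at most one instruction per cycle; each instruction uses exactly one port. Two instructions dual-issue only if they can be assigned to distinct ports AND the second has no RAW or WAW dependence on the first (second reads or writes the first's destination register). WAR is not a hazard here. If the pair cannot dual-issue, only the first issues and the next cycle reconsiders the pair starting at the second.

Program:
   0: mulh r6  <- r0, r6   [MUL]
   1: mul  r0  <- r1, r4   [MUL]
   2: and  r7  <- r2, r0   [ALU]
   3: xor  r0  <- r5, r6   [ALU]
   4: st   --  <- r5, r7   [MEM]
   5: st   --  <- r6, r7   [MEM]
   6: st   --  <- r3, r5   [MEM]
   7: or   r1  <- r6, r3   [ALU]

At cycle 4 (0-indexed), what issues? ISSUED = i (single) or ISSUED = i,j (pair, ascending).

ISSUED = 5

[0] i0  mulh.MUL  -- no-port MUL/MUL
[1] i1  mul.MUL  -- RAW r0
[2] i2,i3  and.ALU+xor.ALU  -- pair
[3] i4  st.MEM  -- no-port MEM/MEM
[4] i5  st.MEM  -- no-port MEM/MEM
[5] i6,i7  st.MEM+or.ALU  -- pair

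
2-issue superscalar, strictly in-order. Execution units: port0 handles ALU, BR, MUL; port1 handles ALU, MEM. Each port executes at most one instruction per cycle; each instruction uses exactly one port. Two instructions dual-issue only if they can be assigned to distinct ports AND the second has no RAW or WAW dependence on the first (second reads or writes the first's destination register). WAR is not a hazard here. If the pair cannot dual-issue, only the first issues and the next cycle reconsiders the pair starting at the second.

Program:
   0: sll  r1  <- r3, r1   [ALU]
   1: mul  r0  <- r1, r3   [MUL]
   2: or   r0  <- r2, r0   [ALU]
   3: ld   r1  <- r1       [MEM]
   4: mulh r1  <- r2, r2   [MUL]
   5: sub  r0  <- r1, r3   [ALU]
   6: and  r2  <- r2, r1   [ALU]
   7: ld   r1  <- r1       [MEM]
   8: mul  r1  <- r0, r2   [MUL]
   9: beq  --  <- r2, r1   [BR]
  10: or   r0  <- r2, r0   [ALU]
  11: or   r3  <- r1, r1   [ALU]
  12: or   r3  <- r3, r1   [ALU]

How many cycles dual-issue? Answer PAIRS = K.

PAIRS = 3

  cy0 -> i0 (sll) RAW r1
  cy1 -> i1 (mul) RAW+WAW r0
  cy2 -> i2+i3 (or;ld) dual
  cy3 -> i4 (mulh) RAW r1
  cy4 -> i5+i6 (sub;and) dual
  cy5 -> i7 (ld) WAW r1
  cy6 -> i8 (mul) no-port MUL/BR
  cy7 -> i9+i10 (beq;or) dual
  cy8 -> i11 (or) RAW+WAW r3
  cy9 -> i12 (or) tail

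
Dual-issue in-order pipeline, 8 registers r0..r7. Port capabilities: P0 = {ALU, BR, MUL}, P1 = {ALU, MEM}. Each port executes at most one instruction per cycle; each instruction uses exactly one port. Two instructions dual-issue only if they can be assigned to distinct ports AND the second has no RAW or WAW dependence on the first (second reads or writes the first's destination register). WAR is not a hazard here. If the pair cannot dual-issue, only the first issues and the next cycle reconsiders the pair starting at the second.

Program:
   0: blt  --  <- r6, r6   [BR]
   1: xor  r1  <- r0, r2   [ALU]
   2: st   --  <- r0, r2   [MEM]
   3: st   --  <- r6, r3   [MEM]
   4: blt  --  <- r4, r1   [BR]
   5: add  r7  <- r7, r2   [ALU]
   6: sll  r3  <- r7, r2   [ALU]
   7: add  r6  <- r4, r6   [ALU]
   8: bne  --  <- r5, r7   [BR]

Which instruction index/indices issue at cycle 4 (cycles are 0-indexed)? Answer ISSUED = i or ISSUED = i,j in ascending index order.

0. blt;xor @i0/i1  | 2-wide
1. st @i2  | no-port MEM/MEM
2. st;blt @i3/i4  | 2-wide
3. add @i5  | RAW r7
4. sll;add @i6/i7  | 2-wide
5. bne @i8  | tail

ISSUED = 6,7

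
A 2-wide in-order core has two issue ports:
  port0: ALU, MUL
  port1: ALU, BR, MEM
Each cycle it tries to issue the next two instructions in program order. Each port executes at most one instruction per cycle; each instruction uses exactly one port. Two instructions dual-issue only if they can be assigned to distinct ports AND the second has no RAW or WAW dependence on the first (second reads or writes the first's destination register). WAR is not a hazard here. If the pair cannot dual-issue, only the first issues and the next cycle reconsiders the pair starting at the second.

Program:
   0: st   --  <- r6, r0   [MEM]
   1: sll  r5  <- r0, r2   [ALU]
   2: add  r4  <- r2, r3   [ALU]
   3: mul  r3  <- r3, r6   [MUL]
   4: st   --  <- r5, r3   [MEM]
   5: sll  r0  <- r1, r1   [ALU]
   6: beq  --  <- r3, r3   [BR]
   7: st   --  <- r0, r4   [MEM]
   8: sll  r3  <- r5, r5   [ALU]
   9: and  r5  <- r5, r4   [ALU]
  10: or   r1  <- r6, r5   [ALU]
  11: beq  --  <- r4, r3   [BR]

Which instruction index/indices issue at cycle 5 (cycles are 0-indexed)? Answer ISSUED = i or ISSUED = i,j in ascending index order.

ISSUED = 9

  cy0 -> i0&i1 (st+sll) pair
  cy1 -> i2&i3 (add+mul) pair
  cy2 -> i4&i5 (st+sll) pair
  cy3 -> i6 (beq) no-port BR/MEM
  cy4 -> i7&i8 (st+sll) pair
  cy5 -> i9 (and) RAW r5
  cy6 -> i10&i11 (or+beq) pair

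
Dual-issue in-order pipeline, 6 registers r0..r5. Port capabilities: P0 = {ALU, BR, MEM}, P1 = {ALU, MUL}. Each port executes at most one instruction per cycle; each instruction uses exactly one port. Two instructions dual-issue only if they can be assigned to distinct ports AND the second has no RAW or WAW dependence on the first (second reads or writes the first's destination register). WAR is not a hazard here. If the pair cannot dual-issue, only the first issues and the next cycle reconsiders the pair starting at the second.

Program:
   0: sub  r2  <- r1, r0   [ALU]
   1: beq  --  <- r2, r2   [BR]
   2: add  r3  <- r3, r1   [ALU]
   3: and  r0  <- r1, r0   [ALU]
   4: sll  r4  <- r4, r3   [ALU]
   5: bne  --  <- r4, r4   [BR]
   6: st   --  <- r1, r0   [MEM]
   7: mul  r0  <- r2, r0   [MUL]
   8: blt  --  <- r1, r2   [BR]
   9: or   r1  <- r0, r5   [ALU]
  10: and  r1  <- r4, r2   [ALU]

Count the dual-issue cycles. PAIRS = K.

0. sub @i0  | RAW r2
1. beq/add @i1&i2  | dual
2. and/sll @i3&i4  | dual
3. bne @i5  | no-port BR/MEM
4. st/mul @i6&i7  | dual
5. blt/or @i8&i9  | dual
6. and @i10  | tail

PAIRS = 4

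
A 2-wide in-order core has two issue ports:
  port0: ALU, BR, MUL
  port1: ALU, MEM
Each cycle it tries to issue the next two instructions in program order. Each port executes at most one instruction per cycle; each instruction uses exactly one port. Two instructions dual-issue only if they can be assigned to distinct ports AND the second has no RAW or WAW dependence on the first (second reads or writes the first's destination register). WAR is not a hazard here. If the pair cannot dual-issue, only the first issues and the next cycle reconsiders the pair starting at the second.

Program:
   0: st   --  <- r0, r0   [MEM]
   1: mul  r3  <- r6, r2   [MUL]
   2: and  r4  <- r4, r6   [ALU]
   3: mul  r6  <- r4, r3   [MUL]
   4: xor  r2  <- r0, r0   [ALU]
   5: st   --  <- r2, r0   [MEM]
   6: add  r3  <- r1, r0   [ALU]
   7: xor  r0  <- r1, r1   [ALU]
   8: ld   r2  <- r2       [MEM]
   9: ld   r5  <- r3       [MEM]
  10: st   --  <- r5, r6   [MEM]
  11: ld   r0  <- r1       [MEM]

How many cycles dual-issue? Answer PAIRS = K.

t=0 i0/i1:st mul ; dual
t=1 i2:and ; RAW r4
t=2 i3/i4:mul xor ; dual
t=3 i5/i6:st add ; dual
t=4 i7/i8:xor ld ; dual
t=5 i9:ld ; no-port MEM/MEM
t=6 i10:st ; no-port MEM/MEM
t=7 i11:ld ; tail

PAIRS = 4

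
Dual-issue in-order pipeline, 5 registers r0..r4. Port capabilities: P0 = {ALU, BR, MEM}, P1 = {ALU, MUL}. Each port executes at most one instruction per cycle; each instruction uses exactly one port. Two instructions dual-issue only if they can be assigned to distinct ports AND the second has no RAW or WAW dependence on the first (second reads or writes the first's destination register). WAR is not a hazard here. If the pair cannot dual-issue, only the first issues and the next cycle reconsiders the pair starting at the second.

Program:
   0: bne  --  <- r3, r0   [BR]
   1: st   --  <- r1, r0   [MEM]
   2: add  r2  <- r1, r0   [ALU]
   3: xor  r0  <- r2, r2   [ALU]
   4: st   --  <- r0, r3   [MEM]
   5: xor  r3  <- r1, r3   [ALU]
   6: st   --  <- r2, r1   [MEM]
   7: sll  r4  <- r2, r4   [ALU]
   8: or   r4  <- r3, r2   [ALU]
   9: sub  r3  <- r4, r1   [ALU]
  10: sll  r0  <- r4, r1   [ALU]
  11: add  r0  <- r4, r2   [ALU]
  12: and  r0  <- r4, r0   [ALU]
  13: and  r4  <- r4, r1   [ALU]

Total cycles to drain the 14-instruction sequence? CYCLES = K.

c0: i0 bne  no-port BR/MEM
c1: i1&i2 st add  2-wide
c2: i3 xor  RAW r0
c3: i4&i5 st xor  2-wide
c4: i6&i7 st sll  2-wide
c5: i8 or  RAW r4
c6: i9&i10 sub sll  2-wide
c7: i11 add  RAW+WAW r0
c8: i12&i13 and and  2-wide

CYCLES = 9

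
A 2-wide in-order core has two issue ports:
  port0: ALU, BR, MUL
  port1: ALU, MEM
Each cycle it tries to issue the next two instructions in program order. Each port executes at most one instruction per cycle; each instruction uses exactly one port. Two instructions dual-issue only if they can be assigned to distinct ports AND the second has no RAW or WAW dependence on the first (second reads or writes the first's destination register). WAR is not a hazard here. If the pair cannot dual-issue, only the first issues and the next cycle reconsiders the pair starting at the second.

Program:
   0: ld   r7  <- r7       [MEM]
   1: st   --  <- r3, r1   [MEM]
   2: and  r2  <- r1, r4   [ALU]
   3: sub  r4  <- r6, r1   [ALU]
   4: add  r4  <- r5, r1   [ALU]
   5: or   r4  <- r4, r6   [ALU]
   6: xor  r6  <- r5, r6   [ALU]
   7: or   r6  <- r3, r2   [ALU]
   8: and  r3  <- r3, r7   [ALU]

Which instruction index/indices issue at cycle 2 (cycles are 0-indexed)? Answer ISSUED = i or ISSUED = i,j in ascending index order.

[0] i0  ld.MEM  -- no-port MEM/MEM
[1] i1/i2  st.MEM+and.ALU  -- dual
[2] i3  sub.ALU  -- WAW r4
[3] i4  add.ALU  -- RAW+WAW r4
[4] i5/i6  or.ALU+xor.ALU  -- dual
[5] i7/i8  or.ALU+and.ALU  -- dual

ISSUED = 3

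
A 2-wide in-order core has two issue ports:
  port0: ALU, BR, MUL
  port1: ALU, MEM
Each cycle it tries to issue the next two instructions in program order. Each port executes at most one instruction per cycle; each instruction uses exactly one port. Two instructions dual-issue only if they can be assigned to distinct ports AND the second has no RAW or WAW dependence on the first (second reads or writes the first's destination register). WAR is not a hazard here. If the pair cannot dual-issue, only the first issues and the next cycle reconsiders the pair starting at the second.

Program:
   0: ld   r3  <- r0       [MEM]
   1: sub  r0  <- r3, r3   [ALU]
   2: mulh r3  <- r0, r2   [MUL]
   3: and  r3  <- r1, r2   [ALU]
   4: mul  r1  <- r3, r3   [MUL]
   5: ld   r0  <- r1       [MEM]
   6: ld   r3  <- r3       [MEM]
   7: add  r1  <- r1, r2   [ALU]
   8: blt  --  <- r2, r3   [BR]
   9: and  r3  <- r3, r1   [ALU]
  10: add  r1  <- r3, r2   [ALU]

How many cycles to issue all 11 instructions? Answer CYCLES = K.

c0: i0 ld.MEM  RAW r3
c1: i1 sub.ALU  RAW r0
c2: i2 mulh.MUL  WAW r3
c3: i3 and.ALU  RAW r3
c4: i4 mul.MUL  RAW r1
c5: i5 ld.MEM  no-port MEM/MEM
c6: i6/i7 ld.MEM add.ALU  2-wide
c7: i8/i9 blt.BR and.ALU  2-wide
c8: i10 add.ALU  tail

CYCLES = 9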